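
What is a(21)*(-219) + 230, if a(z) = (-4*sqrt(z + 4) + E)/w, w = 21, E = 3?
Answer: 2851/7 ≈ 407.29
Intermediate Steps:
a(z) = 1/7 - 4*sqrt(4 + z)/21 (a(z) = (-4*sqrt(z + 4) + 3)/21 = (-4*sqrt(4 + z) + 3)*(1/21) = (3 - 4*sqrt(4 + z))*(1/21) = 1/7 - 4*sqrt(4 + z)/21)
a(21)*(-219) + 230 = (1/7 - 4*sqrt(4 + 21)/21)*(-219) + 230 = (1/7 - 4*sqrt(25)/21)*(-219) + 230 = (1/7 - 4/21*5)*(-219) + 230 = (1/7 - 20/21)*(-219) + 230 = -17/21*(-219) + 230 = 1241/7 + 230 = 2851/7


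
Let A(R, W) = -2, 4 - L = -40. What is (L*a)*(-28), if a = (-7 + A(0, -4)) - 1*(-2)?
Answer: 8624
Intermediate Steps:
L = 44 (L = 4 - 1*(-40) = 4 + 40 = 44)
a = -7 (a = (-7 - 2) - 1*(-2) = -9 + 2 = -7)
(L*a)*(-28) = (44*(-7))*(-28) = -308*(-28) = 8624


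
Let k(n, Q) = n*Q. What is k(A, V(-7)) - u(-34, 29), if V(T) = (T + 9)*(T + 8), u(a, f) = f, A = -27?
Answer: -83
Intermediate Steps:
V(T) = (8 + T)*(9 + T) (V(T) = (9 + T)*(8 + T) = (8 + T)*(9 + T))
k(n, Q) = Q*n
k(A, V(-7)) - u(-34, 29) = (72 + (-7)² + 17*(-7))*(-27) - 1*29 = (72 + 49 - 119)*(-27) - 29 = 2*(-27) - 29 = -54 - 29 = -83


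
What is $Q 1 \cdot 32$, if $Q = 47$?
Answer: $1504$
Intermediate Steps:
$Q 1 \cdot 32 = 47 \cdot 1 \cdot 32 = 47 \cdot 32 = 1504$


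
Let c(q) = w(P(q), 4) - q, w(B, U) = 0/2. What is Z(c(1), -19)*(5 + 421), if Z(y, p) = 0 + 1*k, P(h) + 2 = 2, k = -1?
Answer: -426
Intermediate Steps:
P(h) = 0 (P(h) = -2 + 2 = 0)
w(B, U) = 0 (w(B, U) = 0*(1/2) = 0)
c(q) = -q (c(q) = 0 - q = -q)
Z(y, p) = -1 (Z(y, p) = 0 + 1*(-1) = 0 - 1 = -1)
Z(c(1), -19)*(5 + 421) = -(5 + 421) = -1*426 = -426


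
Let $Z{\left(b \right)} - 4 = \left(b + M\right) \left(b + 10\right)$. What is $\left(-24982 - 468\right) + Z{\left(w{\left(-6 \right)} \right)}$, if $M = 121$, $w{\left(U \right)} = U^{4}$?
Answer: $1825156$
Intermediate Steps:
$Z{\left(b \right)} = 4 + \left(10 + b\right) \left(121 + b\right)$ ($Z{\left(b \right)} = 4 + \left(b + 121\right) \left(b + 10\right) = 4 + \left(121 + b\right) \left(10 + b\right) = 4 + \left(10 + b\right) \left(121 + b\right)$)
$\left(-24982 - 468\right) + Z{\left(w{\left(-6 \right)} \right)} = \left(-24982 - 468\right) + \left(1214 + \left(\left(-6\right)^{4}\right)^{2} + 131 \left(-6\right)^{4}\right) = -25450 + \left(1214 + 1296^{2} + 131 \cdot 1296\right) = -25450 + \left(1214 + 1679616 + 169776\right) = -25450 + 1850606 = 1825156$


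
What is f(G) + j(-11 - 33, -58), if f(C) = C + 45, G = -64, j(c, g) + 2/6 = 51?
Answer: 95/3 ≈ 31.667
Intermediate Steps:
j(c, g) = 152/3 (j(c, g) = -⅓ + 51 = 152/3)
f(C) = 45 + C
f(G) + j(-11 - 33, -58) = (45 - 64) + 152/3 = -19 + 152/3 = 95/3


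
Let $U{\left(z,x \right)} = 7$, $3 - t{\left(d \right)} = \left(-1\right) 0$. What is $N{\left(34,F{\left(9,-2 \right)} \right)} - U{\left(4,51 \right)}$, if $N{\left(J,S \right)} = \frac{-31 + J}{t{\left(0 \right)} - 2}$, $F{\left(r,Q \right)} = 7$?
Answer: $-4$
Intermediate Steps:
$t{\left(d \right)} = 3$ ($t{\left(d \right)} = 3 - \left(-1\right) 0 = 3 - 0 = 3 + 0 = 3$)
$N{\left(J,S \right)} = -31 + J$ ($N{\left(J,S \right)} = \frac{-31 + J}{3 - 2} = \frac{-31 + J}{1} = \left(-31 + J\right) 1 = -31 + J$)
$N{\left(34,F{\left(9,-2 \right)} \right)} - U{\left(4,51 \right)} = \left(-31 + 34\right) - 7 = 3 - 7 = -4$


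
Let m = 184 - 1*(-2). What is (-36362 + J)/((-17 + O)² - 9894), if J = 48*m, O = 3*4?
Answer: 27434/9869 ≈ 2.7798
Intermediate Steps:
O = 12
m = 186 (m = 184 + 2 = 186)
J = 8928 (J = 48*186 = 8928)
(-36362 + J)/((-17 + O)² - 9894) = (-36362 + 8928)/((-17 + 12)² - 9894) = -27434/((-5)² - 9894) = -27434/(25 - 9894) = -27434/(-9869) = -27434*(-1/9869) = 27434/9869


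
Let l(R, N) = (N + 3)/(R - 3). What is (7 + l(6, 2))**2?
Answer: 676/9 ≈ 75.111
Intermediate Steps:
l(R, N) = (3 + N)/(-3 + R)
(7 + l(6, 2))**2 = (7 + (3 + 2)/(-3 + 6))**2 = (7 + 5/3)**2 = (26/3)**2 = 676/9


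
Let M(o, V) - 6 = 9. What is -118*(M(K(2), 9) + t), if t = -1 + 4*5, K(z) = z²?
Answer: -4012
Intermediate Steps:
M(o, V) = 15 (M(o, V) = 6 + 9 = 15)
t = 19 (t = -1 + 20 = 19)
-118*(M(K(2), 9) + t) = -118*(15 + 19) = -118*34 = -4012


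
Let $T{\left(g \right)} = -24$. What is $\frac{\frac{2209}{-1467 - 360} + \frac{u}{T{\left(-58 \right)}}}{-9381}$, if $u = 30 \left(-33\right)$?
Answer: $- \frac{292619}{68556348} \approx -0.0042683$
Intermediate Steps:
$u = -990$
$\frac{\frac{2209}{-1467 - 360} + \frac{u}{T{\left(-58 \right)}}}{-9381} = \frac{\frac{2209}{-1467 - 360} - \frac{990}{-24}}{-9381} = \left(\frac{2209}{-1827} - - \frac{165}{4}\right) \left(- \frac{1}{9381}\right) = \left(2209 \left(- \frac{1}{1827}\right) + \frac{165}{4}\right) \left(- \frac{1}{9381}\right) = \left(- \frac{2209}{1827} + \frac{165}{4}\right) \left(- \frac{1}{9381}\right) = \frac{292619}{7308} \left(- \frac{1}{9381}\right) = - \frac{292619}{68556348}$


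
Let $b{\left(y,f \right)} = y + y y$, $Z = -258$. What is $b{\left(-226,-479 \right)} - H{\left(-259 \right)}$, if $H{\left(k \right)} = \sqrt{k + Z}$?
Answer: $50850 - i \sqrt{517} \approx 50850.0 - 22.738 i$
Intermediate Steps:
$H{\left(k \right)} = \sqrt{-258 + k}$ ($H{\left(k \right)} = \sqrt{k - 258} = \sqrt{-258 + k}$)
$b{\left(y,f \right)} = y + y^{2}$
$b{\left(-226,-479 \right)} - H{\left(-259 \right)} = - 226 \left(1 - 226\right) - \sqrt{-258 - 259} = \left(-226\right) \left(-225\right) - \sqrt{-517} = 50850 - i \sqrt{517}$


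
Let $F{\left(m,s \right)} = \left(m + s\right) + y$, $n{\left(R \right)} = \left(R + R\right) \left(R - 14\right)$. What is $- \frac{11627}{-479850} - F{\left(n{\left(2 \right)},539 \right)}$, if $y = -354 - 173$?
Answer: $\frac{2469461}{68550} \approx 36.024$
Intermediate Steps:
$y = -527$
$n{\left(R \right)} = 2 R \left(-14 + R\right)$
$F{\left(m,s \right)} = -527 + m + s$ ($F{\left(m,s \right)} = \left(m + s\right) - 527 = -527 + m + s$)
$- \frac{11627}{-479850} - F{\left(n{\left(2 \right)},539 \right)} = - \frac{11627}{-479850} - \left(-527 + 2 \cdot 2 \left(-14 + 2\right) + 539\right) = \left(-11627\right) \left(- \frac{1}{479850}\right) - \left(-527 + 2 \cdot 2 \left(-12\right) + 539\right) = \frac{1661}{68550} - \left(-527 - 48 + 539\right) = \frac{1661}{68550} - -36 = \frac{1661}{68550} + 36 = \frac{2469461}{68550}$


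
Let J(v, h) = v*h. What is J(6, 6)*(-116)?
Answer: -4176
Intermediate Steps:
J(v, h) = h*v
J(6, 6)*(-116) = (6*6)*(-116) = 36*(-116) = -4176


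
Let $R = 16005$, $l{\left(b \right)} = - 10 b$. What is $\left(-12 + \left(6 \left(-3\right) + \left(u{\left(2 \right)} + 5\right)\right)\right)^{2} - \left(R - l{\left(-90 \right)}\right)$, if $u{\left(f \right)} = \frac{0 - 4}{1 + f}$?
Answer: $- \frac{129704}{9} \approx -14412.0$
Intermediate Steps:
$u{\left(f \right)} = - \frac{4}{1 + f}$
$\left(-12 + \left(6 \left(-3\right) + \left(u{\left(2 \right)} + 5\right)\right)\right)^{2} - \left(R - l{\left(-90 \right)}\right) = \left(-12 + \left(6 \left(-3\right) + \left(- \frac{4}{1 + 2} + 5\right)\right)\right)^{2} - 15105 = \left(-12 - \left(13 + \frac{4}{3}\right)\right)^{2} + \left(900 - 16005\right) = \left(-12 + \left(-18 + \left(\left(-4\right) \frac{1}{3} + 5\right)\right)\right)^{2} - 15105 = \left(-12 + \left(-18 + \left(- \frac{4}{3} + 5\right)\right)\right)^{2} - 15105 = \left(-12 + \left(-18 + \frac{11}{3}\right)\right)^{2} - 15105 = \left(-12 - \frac{43}{3}\right)^{2} - 15105 = \left(- \frac{79}{3}\right)^{2} - 15105 = \frac{6241}{9} - 15105 = - \frac{129704}{9}$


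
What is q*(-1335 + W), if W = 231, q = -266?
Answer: 293664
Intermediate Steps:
q*(-1335 + W) = -266*(-1335 + 231) = -266*(-1104) = 293664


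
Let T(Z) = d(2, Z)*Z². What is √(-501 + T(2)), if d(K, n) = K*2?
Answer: I*√485 ≈ 22.023*I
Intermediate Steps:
d(K, n) = 2*K
T(Z) = 4*Z² (T(Z) = (2*2)*Z² = 4*Z²)
√(-501 + T(2)) = √(-501 + 4*2²) = √(-501 + 4*4) = √(-501 + 16) = √(-485) = I*√485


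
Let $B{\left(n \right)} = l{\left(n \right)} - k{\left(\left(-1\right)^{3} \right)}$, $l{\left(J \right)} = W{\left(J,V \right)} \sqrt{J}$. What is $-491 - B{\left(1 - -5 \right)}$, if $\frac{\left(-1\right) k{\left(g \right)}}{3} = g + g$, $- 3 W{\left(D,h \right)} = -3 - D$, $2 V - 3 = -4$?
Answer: $-485 - 3 \sqrt{6} \approx -492.35$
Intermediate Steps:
$V = - \frac{1}{2}$ ($V = \frac{3}{2} + \frac{1}{2} \left(-4\right) = \frac{3}{2} - 2 = - \frac{1}{2} \approx -0.5$)
$W{\left(D,h \right)} = 1 + \frac{D}{3}$ ($W{\left(D,h \right)} = - \frac{-3 - D}{3} = 1 + \frac{D}{3}$)
$l{\left(J \right)} = \sqrt{J} \left(1 + \frac{J}{3}\right)$ ($l{\left(J \right)} = \left(1 + \frac{J}{3}\right) \sqrt{J} = \sqrt{J} \left(1 + \frac{J}{3}\right)$)
$k{\left(g \right)} = - 6 g$ ($k{\left(g \right)} = - 3 \left(g + g\right) = - 3 \cdot 2 g = - 6 g$)
$B{\left(n \right)} = -6 + \frac{\sqrt{n} \left(3 + n\right)}{3}$ ($B{\left(n \right)} = \frac{\sqrt{n} \left(3 + n\right)}{3} - - 6 \left(-1\right)^{3} = \frac{\sqrt{n} \left(3 + n\right)}{3} - \left(-6\right) \left(-1\right) = \frac{\sqrt{n} \left(3 + n\right)}{3} - 6 = -6 + \frac{\sqrt{n} \left(3 + n\right)}{3}$)
$-491 - B{\left(1 - -5 \right)} = -491 - \left(-6 + \frac{\sqrt{1 - -5} \left(3 + \left(1 - -5\right)\right)}{3}\right) = -491 - \left(-6 + \frac{\sqrt{1 + 5} \left(3 + \left(1 + 5\right)\right)}{3}\right) = -491 - \left(-6 + \frac{\sqrt{6} \left(3 + 6\right)}{3}\right) = -491 - \left(-6 + \frac{1}{3} \sqrt{6} \cdot 9\right) = -491 - \left(-6 + 3 \sqrt{6}\right) = -491 + \left(6 - 3 \sqrt{6}\right) = -485 - 3 \sqrt{6}$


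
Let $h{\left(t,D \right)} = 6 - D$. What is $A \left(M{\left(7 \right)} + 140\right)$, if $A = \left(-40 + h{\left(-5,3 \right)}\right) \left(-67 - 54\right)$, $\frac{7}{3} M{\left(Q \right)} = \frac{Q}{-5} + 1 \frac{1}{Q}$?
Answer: $\frac{152970136}{245} \approx 6.2437 \cdot 10^{5}$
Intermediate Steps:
$M{\left(Q \right)} = - \frac{3 Q}{35} + \frac{3}{7 Q}$ ($M{\left(Q \right)} = \frac{3 \left(\frac{Q}{-5} + 1 \frac{1}{Q}\right)}{7} = \frac{3 \left(Q \left(- \frac{1}{5}\right) + \frac{1}{Q}\right)}{7} = \frac{3 \left(- \frac{Q}{5} + \frac{1}{Q}\right)}{7} = \frac{3 \left(\frac{1}{Q} - \frac{Q}{5}\right)}{7} = - \frac{3 Q}{35} + \frac{3}{7 Q}$)
$A = 4477$ ($A = \left(-40 + \left(6 - 3\right)\right) \left(-67 - 54\right) = \left(-40 + 3\right) \left(-67 - 54\right) = \left(-37\right) \left(-121\right) = 4477$)
$A \left(M{\left(7 \right)} + 140\right) = 4477 \left(\frac{3 \left(5 - 7^{2}\right)}{35 \cdot 7} + 140\right) = 4477 \left(\frac{3}{35} \cdot \frac{1}{7} \left(5 - 49\right) + 140\right) = 4477 \left(\frac{3}{35} \cdot \frac{1}{7} \left(-44\right) + 140\right) = 4477 \left(- \frac{132}{245} + 140\right) = 4477 \cdot \frac{34168}{245} = \frac{152970136}{245}$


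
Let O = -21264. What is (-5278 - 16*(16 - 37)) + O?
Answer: -26206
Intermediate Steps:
(-5278 - 16*(16 - 37)) + O = (-5278 - 16*(16 - 37)) - 21264 = (-5278 - 16*(-21)) - 21264 = (-5278 + 336) - 21264 = -4942 - 21264 = -26206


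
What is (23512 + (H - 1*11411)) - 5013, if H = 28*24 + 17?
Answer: 7777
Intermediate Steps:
H = 689 (H = 672 + 17 = 689)
(23512 + (H - 1*11411)) - 5013 = (23512 + (689 - 1*11411)) - 5013 = (23512 + (689 - 11411)) - 5013 = (23512 - 10722) - 5013 = 12790 - 5013 = 7777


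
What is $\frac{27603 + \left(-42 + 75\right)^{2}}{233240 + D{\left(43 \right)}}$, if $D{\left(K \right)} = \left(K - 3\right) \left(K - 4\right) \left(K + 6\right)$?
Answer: $\frac{7173}{77420} \approx 0.09265$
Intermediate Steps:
$D{\left(K \right)} = \left(-4 + K\right) \left(-3 + K\right) \left(6 + K\right)$ ($D{\left(K \right)} = \left(-3 + K\right) \left(-4 + K\right) \left(6 + K\right) = \left(-4 + K\right) \left(-3 + K\right) \left(6 + K\right)$)
$\frac{27603 + \left(-42 + 75\right)^{2}}{233240 + D{\left(43 \right)}} = \frac{27603 + \left(-42 + 75\right)^{2}}{233240 + \left(72 + 43^{3} - 43^{2} - 1290\right)} = \frac{27603 + 33^{2}}{233240 + \left(72 + 79507 - 1849 - 1290\right)} = \frac{27603 + 1089}{233240 + \left(72 + 79507 - 1849 - 1290\right)} = \frac{28692}{233240 + 76440} = \frac{28692}{309680} = 28692 \cdot \frac{1}{309680} = \frac{7173}{77420}$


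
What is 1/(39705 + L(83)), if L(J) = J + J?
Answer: 1/39871 ≈ 2.5081e-5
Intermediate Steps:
L(J) = 2*J
1/(39705 + L(83)) = 1/(39705 + 2*83) = 1/(39705 + 166) = 1/39871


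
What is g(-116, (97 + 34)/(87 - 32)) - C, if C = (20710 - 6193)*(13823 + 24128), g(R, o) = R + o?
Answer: -30301412934/55 ≈ -5.5093e+8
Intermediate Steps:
C = 550934667 (C = 14517*37951 = 550934667)
g(-116, (97 + 34)/(87 - 32)) - C = (-116 + (97 + 34)/(87 - 32)) - 1*550934667 = (-116 + 131/55) - 550934667 = -6249/55 - 550934667 = -30301412934/55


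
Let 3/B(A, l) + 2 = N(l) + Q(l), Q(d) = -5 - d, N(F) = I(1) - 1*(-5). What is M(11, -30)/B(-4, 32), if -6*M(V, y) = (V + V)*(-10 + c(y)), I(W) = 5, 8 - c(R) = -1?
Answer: -319/9 ≈ -35.444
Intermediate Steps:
c(R) = 9 (c(R) = 8 - 1*(-1) = 8 + 1 = 9)
N(F) = 10 (N(F) = 5 - 1*(-5) = 5 + 5 = 10)
B(A, l) = 3/(3 - l) (B(A, l) = 3/(-2 + (10 + (-5 - l))) = 3/(-2 + (5 - l)) = 3/(3 - l))
M(V, y) = V/3 (M(V, y) = -(V + V)*(-10 + 9)/6 = -2*V*(-1)/6 = -(-1)*V/3 = V/3)
M(11, -30)/B(-4, 32) = ((1/3)*11)/((-3/(-3 + 32))) = 11/(3*((-3/29))) = 11/(3*((-3*1/29))) = 11/(3*(-3/29)) = (11/3)*(-29/3) = -319/9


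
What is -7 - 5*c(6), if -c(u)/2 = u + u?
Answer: 113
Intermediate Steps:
c(u) = -4*u (c(u) = -2*(u + u) = -4*u)
-7 - 5*c(6) = -7 - (-20)*6 = -7 - 5*(-24) = -7 + 120 = 113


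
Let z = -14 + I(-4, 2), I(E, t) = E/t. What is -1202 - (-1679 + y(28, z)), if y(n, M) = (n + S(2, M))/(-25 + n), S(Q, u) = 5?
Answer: 466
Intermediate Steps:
z = -16 (z = -14 - 4/2 = -14 - 4*1/2 = -14 - 2 = -16)
y(n, M) = (5 + n)/(-25 + n) (y(n, M) = (n + 5)/(-25 + n) = (5 + n)/(-25 + n))
-1202 - (-1679 + y(28, z)) = -1202 - (-1679 + (5 + 28)/(-25 + 28)) = -1202 - (-1679 + 33/3) = -1202 - (-1679 + (1/3)*33) = -1202 - (-1679 + 11) = -1202 - 1*(-1668) = -1202 + 1668 = 466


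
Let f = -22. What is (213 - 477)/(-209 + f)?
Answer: 8/7 ≈ 1.1429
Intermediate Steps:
(213 - 477)/(-209 + f) = (213 - 477)/(-209 - 22) = -264/(-231) = -264*(-1/231) = 8/7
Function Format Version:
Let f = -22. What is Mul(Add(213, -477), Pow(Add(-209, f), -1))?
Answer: Rational(8, 7) ≈ 1.1429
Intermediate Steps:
Mul(Add(213, -477), Pow(Add(-209, f), -1)) = Mul(Add(213, -477), Pow(Add(-209, -22), -1)) = Mul(-264, Pow(-231, -1)) = Mul(-264, Rational(-1, 231)) = Rational(8, 7)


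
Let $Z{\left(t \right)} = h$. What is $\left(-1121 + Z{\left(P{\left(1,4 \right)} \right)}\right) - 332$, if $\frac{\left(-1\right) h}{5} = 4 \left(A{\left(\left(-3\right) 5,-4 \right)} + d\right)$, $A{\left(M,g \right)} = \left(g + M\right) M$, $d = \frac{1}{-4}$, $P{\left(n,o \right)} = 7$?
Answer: $-7148$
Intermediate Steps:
$d = - \frac{1}{4} \approx -0.25$
$A{\left(M,g \right)} = M \left(M + g\right)$ ($A{\left(M,g \right)} = \left(M + g\right) M = M \left(M + g\right)$)
$h = -5695$ ($h = - 5 \cdot 4 \left(\left(-3\right) 5 \left(\left(-3\right) 5 - 4\right) - \frac{1}{4}\right) = - 5 \cdot 4 \left(- 15 \left(-15 - 4\right) - \frac{1}{4}\right) = - 5 \cdot 4 \left(\left(-15\right) \left(-19\right) - \frac{1}{4}\right) = - 5 \cdot 4 \left(285 - \frac{1}{4}\right) = - 5 \cdot 4 \cdot \frac{1139}{4} = \left(-5\right) 1139 = -5695$)
$Z{\left(t \right)} = -5695$
$\left(-1121 + Z{\left(P{\left(1,4 \right)} \right)}\right) - 332 = \left(-1121 - 5695\right) - 332 = -6816 - 332 = -7148$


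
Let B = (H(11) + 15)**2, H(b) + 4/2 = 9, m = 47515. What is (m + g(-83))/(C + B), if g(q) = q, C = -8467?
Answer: -47432/7983 ≈ -5.9416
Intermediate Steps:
H(b) = 7 (H(b) = -2 + 9 = 7)
B = 484 (B = (7 + 15)**2 = 22**2 = 484)
(m + g(-83))/(C + B) = (47515 - 83)/(-8467 + 484) = 47432/(-7983) = 47432*(-1/7983) = -47432/7983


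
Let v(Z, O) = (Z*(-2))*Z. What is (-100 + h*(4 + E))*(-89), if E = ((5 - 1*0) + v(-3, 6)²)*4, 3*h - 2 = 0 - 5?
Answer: 126380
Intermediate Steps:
v(Z, O) = -2*Z² (v(Z, O) = (-2*Z)*Z = -2*Z²)
h = -1 (h = ⅔ + (0 - 5)/3 = ⅔ + (⅓)*(-5) = ⅔ - 5/3 = -1)
E = 1316 (E = ((5 - 1*0) + (-2*(-3)²)²)*4 = ((5 + 0) + (-2*9)²)*4 = (5 + (-18)²)*4 = (5 + 324)*4 = 329*4 = 1316)
(-100 + h*(4 + E))*(-89) = (-100 - (4 + 1316))*(-89) = (-100 - 1*1320)*(-89) = (-100 - 1320)*(-89) = -1420*(-89) = 126380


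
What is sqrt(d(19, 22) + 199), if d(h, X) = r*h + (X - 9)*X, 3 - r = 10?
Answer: 4*sqrt(22) ≈ 18.762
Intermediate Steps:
r = -7 (r = 3 - 1*10 = 3 - 10 = -7)
d(h, X) = -7*h + X*(-9 + X) (d(h, X) = -7*h + (X - 9)*X = -7*h + (-9 + X)*X = -7*h + X*(-9 + X))
sqrt(d(19, 22) + 199) = sqrt((22**2 - 9*22 - 7*19) + 199) = sqrt((484 - 198 - 133) + 199) = sqrt(153 + 199) = sqrt(352) = 4*sqrt(22)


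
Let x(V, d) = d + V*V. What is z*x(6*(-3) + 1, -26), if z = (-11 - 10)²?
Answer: 115983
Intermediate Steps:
x(V, d) = d + V²
z = 441 (z = (-21)² = 441)
z*x(6*(-3) + 1, -26) = 441*(-26 + (6*(-3) + 1)²) = 441*(-26 + (-18 + 1)²) = 441*(-26 + (-17)²) = 441*(-26 + 289) = 441*263 = 115983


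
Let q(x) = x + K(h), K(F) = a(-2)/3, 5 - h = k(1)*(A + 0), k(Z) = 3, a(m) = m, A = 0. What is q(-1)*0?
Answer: 0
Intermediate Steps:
h = 5 (h = 5 - 3*(0 + 0) = 5 - 3*0 = 5 - 1*0 = 5 + 0 = 5)
K(F) = -2/3
q(x) = -2/3 + x (q(x) = x - 2/3 = -2/3 + x)
q(-1)*0 = (-2/3 - 1)*0 = -5/3*0 = 0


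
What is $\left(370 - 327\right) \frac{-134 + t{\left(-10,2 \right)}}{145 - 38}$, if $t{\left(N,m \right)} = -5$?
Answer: $- \frac{5977}{107} \approx -55.86$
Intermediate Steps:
$\left(370 - 327\right) \frac{-134 + t{\left(-10,2 \right)}}{145 - 38} = \left(370 - 327\right) \frac{-134 - 5}{145 - 38} = \left(370 - 327\right) \left(- \frac{139}{107}\right) = 43 \left(\left(-139\right) \frac{1}{107}\right) = 43 \left(- \frac{139}{107}\right) = - \frac{5977}{107}$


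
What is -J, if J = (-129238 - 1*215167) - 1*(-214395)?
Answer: 130010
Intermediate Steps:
J = -130010 (J = (-129238 - 215167) + 214395 = -344405 + 214395 = -130010)
-J = -1*(-130010) = 130010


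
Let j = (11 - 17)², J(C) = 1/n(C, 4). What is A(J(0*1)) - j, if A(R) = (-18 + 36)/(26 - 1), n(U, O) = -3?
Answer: -882/25 ≈ -35.280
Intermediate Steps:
J(C) = -⅓ (J(C) = 1/(-3) = -⅓)
A(R) = 18/25
j = 36 (j = (-6)² = 36)
A(J(0*1)) - j = 18/25 - 1*36 = 18/25 - 36 = -882/25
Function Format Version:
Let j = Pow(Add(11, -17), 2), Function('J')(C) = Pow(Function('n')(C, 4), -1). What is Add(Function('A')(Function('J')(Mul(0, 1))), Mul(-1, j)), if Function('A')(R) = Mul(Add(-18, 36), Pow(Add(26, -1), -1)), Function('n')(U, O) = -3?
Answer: Rational(-882, 25) ≈ -35.280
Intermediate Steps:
Function('J')(C) = Rational(-1, 3) (Function('J')(C) = Pow(-3, -1) = Rational(-1, 3))
Function('A')(R) = Rational(18, 25) (Function('A')(R) = Mul(18, Pow(25, -1)) = Mul(18, Rational(1, 25)) = Rational(18, 25))
j = 36 (j = Pow(-6, 2) = 36)
Add(Function('A')(Function('J')(Mul(0, 1))), Mul(-1, j)) = Add(Rational(18, 25), Mul(-1, 36)) = Add(Rational(18, 25), -36) = Rational(-882, 25)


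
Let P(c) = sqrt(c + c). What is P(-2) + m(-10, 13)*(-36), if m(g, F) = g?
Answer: 360 + 2*I ≈ 360.0 + 2.0*I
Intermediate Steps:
P(c) = sqrt(2)*sqrt(c) (P(c) = sqrt(2*c) = sqrt(2)*sqrt(c))
P(-2) + m(-10, 13)*(-36) = sqrt(2)*sqrt(-2) - 10*(-36) = sqrt(2)*(I*sqrt(2)) + 360 = 2*I + 360 = 360 + 2*I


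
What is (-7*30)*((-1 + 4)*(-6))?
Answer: 3780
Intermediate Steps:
(-7*30)*((-1 + 4)*(-6)) = -630*(-6) = -210*(-18) = 3780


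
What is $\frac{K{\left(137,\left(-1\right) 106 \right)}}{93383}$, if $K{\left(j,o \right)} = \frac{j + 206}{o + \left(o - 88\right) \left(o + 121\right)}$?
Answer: $- \frac{343}{281643128} \approx -1.2179 \cdot 10^{-6}$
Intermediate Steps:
$K{\left(j,o \right)} = \frac{206 + j}{o + \left(-88 + o\right) \left(121 + o\right)}$
$\frac{K{\left(137,\left(-1\right) 106 \right)}}{93383} = \frac{\frac{1}{-10648 + \left(\left(-1\right) 106\right)^{2} + 34 \left(\left(-1\right) 106\right)} \left(206 + 137\right)}{93383} = \frac{1}{-10648 + \left(-106\right)^{2} + 34 \left(-106\right)} 343 \cdot \frac{1}{93383} = \frac{1}{-10648 + 11236 - 3604} \cdot 343 \cdot \frac{1}{93383} = \frac{1}{-3016} \cdot 343 \cdot \frac{1}{93383} = \left(- \frac{1}{3016}\right) 343 \cdot \frac{1}{93383} = \left(- \frac{343}{3016}\right) \frac{1}{93383} = - \frac{343}{281643128}$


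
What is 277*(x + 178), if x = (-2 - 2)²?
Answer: 53738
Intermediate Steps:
x = 16 (x = (-4)² = 16)
277*(x + 178) = 277*(16 + 178) = 277*194 = 53738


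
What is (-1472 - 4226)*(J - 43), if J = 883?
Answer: -4786320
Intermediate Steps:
(-1472 - 4226)*(J - 43) = (-1472 - 4226)*(883 - 43) = -5698*840 = -4786320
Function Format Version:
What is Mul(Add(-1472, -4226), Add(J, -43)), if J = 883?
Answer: -4786320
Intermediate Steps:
Mul(Add(-1472, -4226), Add(J, -43)) = Mul(Add(-1472, -4226), Add(883, -43)) = Mul(-5698, 840) = -4786320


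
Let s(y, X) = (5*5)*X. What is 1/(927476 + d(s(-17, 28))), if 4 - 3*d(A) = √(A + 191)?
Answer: 8347296/7741927833733 + 27*√11/7741927833733 ≈ 1.0782e-6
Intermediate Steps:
s(y, X) = 25*X
d(A) = 4/3 - √(191 + A)/3 (d(A) = 4/3 - √(A + 191)/3 = 4/3 - √(191 + A)/3)
1/(927476 + d(s(-17, 28))) = 1/(927476 + (4/3 - √(191 + 25*28)/3)) = 1/(927476 + (4/3 - √(191 + 700)/3)) = 1/(927476 + (4/3 - 3*√11)) = 1/(2782432/3 - 3*√11)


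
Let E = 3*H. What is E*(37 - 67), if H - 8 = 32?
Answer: -3600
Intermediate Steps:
H = 40 (H = 8 + 32 = 40)
E = 120 (E = 3*40 = 120)
E*(37 - 67) = 120*(37 - 67) = 120*(-30) = -3600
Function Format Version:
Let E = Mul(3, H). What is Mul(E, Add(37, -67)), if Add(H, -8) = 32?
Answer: -3600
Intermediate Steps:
H = 40 (H = Add(8, 32) = 40)
E = 120 (E = Mul(3, 40) = 120)
Mul(E, Add(37, -67)) = Mul(120, Add(37, -67)) = Mul(120, -30) = -3600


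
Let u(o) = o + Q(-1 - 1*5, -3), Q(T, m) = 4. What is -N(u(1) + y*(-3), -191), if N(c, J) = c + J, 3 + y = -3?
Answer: 168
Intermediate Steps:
y = -6 (y = -3 - 3 = -6)
u(o) = 4 + o (u(o) = o + 4 = 4 + o)
N(c, J) = J + c
-N(u(1) + y*(-3), -191) = -(-191 + ((4 + 1) - 6*(-3))) = -(-191 + (5 + 18)) = -(-191 + 23) = -1*(-168) = 168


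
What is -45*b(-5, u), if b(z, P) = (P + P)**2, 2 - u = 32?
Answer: -162000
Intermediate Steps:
u = -30 (u = 2 - 1*32 = 2 - 32 = -30)
b(z, P) = 4*P**2 (b(z, P) = (2*P)**2 = 4*P**2)
-45*b(-5, u) = -180*(-30)**2 = -180*900 = -45*3600 = -162000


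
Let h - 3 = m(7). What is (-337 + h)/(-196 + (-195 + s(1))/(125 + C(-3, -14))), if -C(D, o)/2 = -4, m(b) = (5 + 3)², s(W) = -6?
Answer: 35910/26269 ≈ 1.3670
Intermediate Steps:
m(b) = 64 (m(b) = 8² = 64)
C(D, o) = 8 (C(D, o) = -2*(-4) = 8)
h = 67 (h = 3 + 64 = 67)
(-337 + h)/(-196 + (-195 + s(1))/(125 + C(-3, -14))) = (-337 + 67)/(-196 + (-195 - 6)/(125 + 8)) = -270/(-196 - 201/133) = -270/(-26269/133) = -270*(-133/26269) = 35910/26269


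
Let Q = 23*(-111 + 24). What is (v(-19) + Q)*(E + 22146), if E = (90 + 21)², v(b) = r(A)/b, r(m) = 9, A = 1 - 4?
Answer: -1310711076/19 ≈ -6.8985e+7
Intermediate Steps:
A = -3
v(b) = 9/b
Q = -2001 (Q = 23*(-87) = -2001)
E = 12321 (E = 111² = 12321)
(v(-19) + Q)*(E + 22146) = (9/(-19) - 2001)*(12321 + 22146) = (9*(-1/19) - 2001)*34467 = (-9/19 - 2001)*34467 = -38028/19*34467 = -1310711076/19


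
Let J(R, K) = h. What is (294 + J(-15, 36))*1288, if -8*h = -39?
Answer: 384951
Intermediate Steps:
h = 39/8 (h = -1/8*(-39) = 39/8 ≈ 4.8750)
J(R, K) = 39/8
(294 + J(-15, 36))*1288 = (294 + 39/8)*1288 = (2391/8)*1288 = 384951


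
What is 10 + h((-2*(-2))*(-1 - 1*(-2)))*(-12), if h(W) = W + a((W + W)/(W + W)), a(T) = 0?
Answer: -38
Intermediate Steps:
h(W) = W (h(W) = W + 0 = W)
10 + h((-2*(-2))*(-1 - 1*(-2)))*(-12) = 10 + ((-2*(-2))*(-1 - 1*(-2)))*(-12) = 10 + (4*(-1 + 2))*(-12) = 10 + (4*1)*(-12) = 10 + 4*(-12) = 10 - 48 = -38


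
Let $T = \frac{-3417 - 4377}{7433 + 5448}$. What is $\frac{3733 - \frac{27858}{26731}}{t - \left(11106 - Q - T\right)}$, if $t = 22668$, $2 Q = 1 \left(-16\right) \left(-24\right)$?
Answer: $\frac{256999045633}{809390515176} \approx 0.31752$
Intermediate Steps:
$Q = 192$ ($Q = \frac{1 \left(-16\right) \left(-24\right)}{2} = \frac{\left(-16\right) \left(-24\right)}{2} = \frac{1}{2} \cdot 384 = 192$)
$T = - \frac{7794}{12881} \approx -0.60508$
$\frac{3733 - \frac{27858}{26731}}{t - \left(11106 - Q - T\right)} = \frac{3733 - \frac{27858}{26731}}{22668 + \left(\left(- \frac{7794}{12881} + 192\right) - 11106\right)} = \frac{3733 - \frac{27858}{26731}}{22668 + \left(\frac{2465358}{12881} - 11106\right)} = \frac{3733 - \frac{27858}{26731}}{22668 - \frac{140591028}{12881}} = \frac{99758965}{26731 \cdot \frac{151395480}{12881}} = \frac{99758965}{26731} \cdot \frac{12881}{151395480} = \frac{256999045633}{809390515176}$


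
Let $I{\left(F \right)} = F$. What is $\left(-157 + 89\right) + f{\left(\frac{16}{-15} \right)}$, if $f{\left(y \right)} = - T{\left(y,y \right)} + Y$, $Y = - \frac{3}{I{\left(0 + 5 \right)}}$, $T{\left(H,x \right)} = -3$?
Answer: $- \frac{328}{5} \approx -65.6$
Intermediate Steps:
$Y = - \frac{3}{5}$ ($Y = - \frac{3}{0 + 5} = - \frac{3}{5} \approx -0.6$)
$f{\left(y \right)} = \frac{12}{5}$ ($f{\left(y \right)} = \left(-1\right) \left(-3\right) - \frac{3}{5} = 3 - \frac{3}{5} = \frac{12}{5}$)
$\left(-157 + 89\right) + f{\left(\frac{16}{-15} \right)} = \left(-157 + 89\right) + \frac{12}{5} = -68 + \frac{12}{5} = - \frac{328}{5}$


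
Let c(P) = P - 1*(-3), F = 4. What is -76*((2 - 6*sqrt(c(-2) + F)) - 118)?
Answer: 8816 + 456*sqrt(5) ≈ 9835.6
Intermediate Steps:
c(P) = 3 + P (c(P) = P + 3 = 3 + P)
-76*((2 - 6*sqrt(c(-2) + F)) - 118) = -76*((2 - 6*sqrt((3 - 2) + 4)) - 118) = -76*((2 - 6*sqrt(1 + 4)) - 118) = -76*((2 - 6*sqrt(5)) - 118) = -76*(-116 - 6*sqrt(5)) = 8816 + 456*sqrt(5)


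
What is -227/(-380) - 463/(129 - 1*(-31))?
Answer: -6981/3040 ≈ -2.2964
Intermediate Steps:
-227/(-380) - 463/(129 - 1*(-31)) = -227*(-1/380) - 463/(129 + 31) = 227/380 - 463/160 = -6981/3040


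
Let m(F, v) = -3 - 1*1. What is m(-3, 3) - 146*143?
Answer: -20882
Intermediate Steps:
m(F, v) = -4 (m(F, v) = -3 - 1 = -4)
m(-3, 3) - 146*143 = -4 - 146*143 = -4 - 20878 = -20882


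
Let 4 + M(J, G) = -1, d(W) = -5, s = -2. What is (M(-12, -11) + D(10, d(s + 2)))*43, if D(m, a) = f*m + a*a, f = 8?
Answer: 4300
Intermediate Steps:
M(J, G) = -5 (M(J, G) = -4 - 1 = -5)
D(m, a) = a² + 8*m (D(m, a) = 8*m + a*a = 8*m + a² = a² + 8*m)
(M(-12, -11) + D(10, d(s + 2)))*43 = (-5 + ((-5)² + 8*10))*43 = (-5 + (25 + 80))*43 = (-5 + 105)*43 = 100*43 = 4300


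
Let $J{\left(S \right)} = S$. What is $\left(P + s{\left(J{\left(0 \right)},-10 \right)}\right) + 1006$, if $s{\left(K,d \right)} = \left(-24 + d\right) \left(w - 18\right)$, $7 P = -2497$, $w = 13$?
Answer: $\frac{5735}{7} \approx 819.29$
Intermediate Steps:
$P = - \frac{2497}{7}$ ($P = \frac{1}{7} \left(-2497\right) = - \frac{2497}{7} \approx -356.71$)
$s{\left(K,d \right)} = 120 - 5 d$ ($s{\left(K,d \right)} = \left(-24 + d\right) \left(13 - 18\right) = \left(-24 + d\right) \left(-5\right) = 120 - 5 d$)
$\left(P + s{\left(J{\left(0 \right)},-10 \right)}\right) + 1006 = \left(- \frac{2497}{7} + \left(120 - -50\right)\right) + 1006 = \left(- \frac{2497}{7} + \left(120 + 50\right)\right) + 1006 = \left(- \frac{2497}{7} + 170\right) + 1006 = - \frac{1307}{7} + 1006 = \frac{5735}{7}$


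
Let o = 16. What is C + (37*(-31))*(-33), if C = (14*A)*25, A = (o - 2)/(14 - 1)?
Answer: 496963/13 ≈ 38228.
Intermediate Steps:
A = 14/13 (A = (16 - 2)/(14 - 1) = 14/13 ≈ 1.0769)
C = 4900/13 (C = (14*(14/13))*25 = (196/13)*25 = 4900/13 ≈ 376.92)
C + (37*(-31))*(-33) = 4900/13 + (37*(-31))*(-33) = 4900/13 - 1147*(-33) = 4900/13 + 37851 = 496963/13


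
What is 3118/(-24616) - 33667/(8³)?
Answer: -103792911/1575424 ≈ -65.883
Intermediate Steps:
3118/(-24616) - 33667/(8³) = 3118*(-1/24616) - 33667/512 = -1559/12308 - 33667*1/512 = -1559/12308 - 33667/512 = -103792911/1575424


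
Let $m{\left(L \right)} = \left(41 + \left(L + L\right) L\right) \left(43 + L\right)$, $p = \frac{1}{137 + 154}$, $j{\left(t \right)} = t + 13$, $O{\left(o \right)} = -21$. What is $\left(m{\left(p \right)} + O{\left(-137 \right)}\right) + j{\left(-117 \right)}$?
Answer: $\frac{40367373047}{24642171} \approx 1638.1$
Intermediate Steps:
$j{\left(t \right)} = 13 + t$
$p = \frac{1}{291} \approx 0.0034364$
$m{\left(L \right)} = \left(41 + 2 L^{2}\right) \left(43 + L\right)$ ($m{\left(L \right)} = \left(41 + 2 L L\right) \left(43 + L\right) = \left(41 + 2 L^{2}\right) \left(43 + L\right)$)
$\left(m{\left(p \right)} + O{\left(-137 \right)}\right) + j{\left(-117 \right)} = \left(\left(1763 + \frac{2}{24642171} + 41 \cdot \frac{1}{291} + \frac{86}{84681}\right) - 21\right) + \left(13 - 117\right) = \left(\left(1763 + 2 \cdot \frac{1}{24642171} + \frac{41}{291} + 86 \cdot \frac{1}{84681}\right) - 21\right) - 104 = \left(\left(1763 + \frac{2}{24642171} + \frac{41}{291} + \frac{86}{84681}\right) - 21\right) - 104 = \left(\frac{43447644422}{24642171} - 21\right) - 104 = \frac{42930158831}{24642171} - 104 = \frac{40367373047}{24642171}$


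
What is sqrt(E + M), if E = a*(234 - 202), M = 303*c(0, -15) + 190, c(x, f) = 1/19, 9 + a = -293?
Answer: 3*I*sqrt(379373)/19 ≈ 97.253*I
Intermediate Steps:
a = -302 (a = -9 - 293 = -302)
c(x, f) = 1/19
M = 3913/19 (M = 303*(1/19) + 190 = 303/19 + 190 = 3913/19 ≈ 205.95)
E = -9664 (E = -302*(234 - 202) = -302*32 = -9664)
sqrt(E + M) = sqrt(-9664 + 3913/19) = sqrt(-179703/19) = 3*I*sqrt(379373)/19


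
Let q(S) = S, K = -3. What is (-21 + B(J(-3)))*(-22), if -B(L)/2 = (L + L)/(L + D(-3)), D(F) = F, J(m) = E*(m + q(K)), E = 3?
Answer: 3762/7 ≈ 537.43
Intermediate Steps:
J(m) = -9 + 3*m (J(m) = 3*(m - 3) = 3*(-3 + m) = -9 + 3*m)
B(L) = -4*L/(-3 + L) (B(L) = -2*(L + L)/(L - 3) = -2*2*L/(-3 + L) = -4*L/(-3 + L))
(-21 + B(J(-3)))*(-22) = (-21 - 4*(-9 + 3*(-3))/(-3 + (-9 + 3*(-3))))*(-22) = (-21 - 4*(-9 - 9)/(-3 + (-9 - 9)))*(-22) = (-21 - 4*(-18)/(-3 - 18))*(-22) = (-21 - 4*(-18)/(-21))*(-22) = (-21 - 4*(-18)*(-1/21))*(-22) = (-21 - 24/7)*(-22) = -171/7*(-22) = 3762/7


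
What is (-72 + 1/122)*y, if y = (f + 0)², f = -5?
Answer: -219575/122 ≈ -1799.8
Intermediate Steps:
y = 25 (y = (-5 + 0)² = (-5)² = 25)
(-72 + 1/122)*y = (-72 + 1/122)*25 = -8783/122*25 = -219575/122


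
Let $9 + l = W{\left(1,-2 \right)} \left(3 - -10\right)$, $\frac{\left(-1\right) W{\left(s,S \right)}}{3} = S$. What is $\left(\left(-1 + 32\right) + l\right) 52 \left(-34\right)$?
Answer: $-176800$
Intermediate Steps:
$W{\left(s,S \right)} = - 3 S$
$l = 69$ ($l = -9 + \left(-3\right) \left(-2\right) \left(3 - -10\right) = -9 + 6 \left(3 + 10\right) = -9 + 6 \cdot 13 = -9 + 78 = 69$)
$\left(\left(-1 + 32\right) + l\right) 52 \left(-34\right) = \left(\left(-1 + 32\right) + 69\right) 52 \left(-34\right) = \left(31 + 69\right) 52 \left(-34\right) = 100 \cdot 52 \left(-34\right) = 5200 \left(-34\right) = -176800$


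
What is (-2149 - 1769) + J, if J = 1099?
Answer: -2819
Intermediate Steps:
(-2149 - 1769) + J = (-2149 - 1769) + 1099 = -3918 + 1099 = -2819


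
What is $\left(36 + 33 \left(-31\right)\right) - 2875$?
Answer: $-3862$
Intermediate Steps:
$\left(36 + 33 \left(-31\right)\right) - 2875 = \left(36 - 1023\right) - 2875 = -987 - 2875 = -3862$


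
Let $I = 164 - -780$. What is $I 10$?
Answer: $9440$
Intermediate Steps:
$I = 944$ ($I = 164 + 780 = 944$)
$I 10 = 944 \cdot 10 = 9440$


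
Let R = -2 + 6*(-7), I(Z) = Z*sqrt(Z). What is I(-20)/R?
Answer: 10*I*sqrt(5)/11 ≈ 2.0328*I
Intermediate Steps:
I(Z) = Z**(3/2)
R = -44 (R = -2 - 42 = -44)
I(-20)/R = (-20)**(3/2)/(-44) = -40*I*sqrt(5)*(-1/44) = 10*I*sqrt(5)/11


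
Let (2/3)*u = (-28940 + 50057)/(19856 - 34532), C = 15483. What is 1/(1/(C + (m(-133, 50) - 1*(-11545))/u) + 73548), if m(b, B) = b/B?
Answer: 5350606411/393526400844153 ≈ 1.3597e-5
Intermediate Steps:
u = -21117/9784 (u = 3*((-28940 + 50057)/(19856 - 34532))/2 = 3*(21117/(-14676))/2 = 3*(21117*(-1/14676))/2 = (3/2)*(-7039/4892) = -21117/9784 ≈ -2.1583)
1/(1/(C + (m(-133, 50) - 1*(-11545))/u) + 73548) = 1/(1/(15483 + (-133/50 - 1*(-11545))/(-21117/9784)) + 73548) = 1/(1/(15483 + (-133*1/50 + 11545)*(-9784/21117)) + 73548) = 1/(1/(15483 + (-133/50 + 11545)*(-9784/21117)) + 73548) = 1/(1/(15483 + (577117/50)*(-9784/21117)) + 73548) = 1/(1/(15483 - 2823256364/527925) + 73548) = 1/(1/(5350606411/527925) + 73548) = 1/(527925/5350606411 + 73548) = 1/(393526400844153/5350606411) = 5350606411/393526400844153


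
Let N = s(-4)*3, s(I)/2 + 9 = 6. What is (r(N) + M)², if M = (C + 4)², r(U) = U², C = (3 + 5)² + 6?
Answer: 33640000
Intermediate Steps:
C = 70 (C = 8² + 6 = 64 + 6 = 70)
s(I) = -6 (s(I) = -18 + 2*6 = -18 + 12 = -6)
N = -18 (N = -6*3 = -18)
M = 5476 (M = (70 + 4)² = 74² = 5476)
(r(N) + M)² = ((-18)² + 5476)² = (324 + 5476)² = 5800² = 33640000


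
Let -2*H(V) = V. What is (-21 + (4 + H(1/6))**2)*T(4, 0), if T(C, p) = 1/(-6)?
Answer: 815/864 ≈ 0.94329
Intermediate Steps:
H(V) = -V/2
T(C, p) = -1/6
(-21 + (4 + H(1/6))**2)*T(4, 0) = (-21 + (4 - 1/2/6)**2)*(-1/6) = (-21 + (4 - 1/2*1/6)**2)*(-1/6) = (-21 + (4 - 1/12)**2)*(-1/6) = (-21 + (47/12)**2)*(-1/6) = (-21 + 2209/144)*(-1/6) = -815/144*(-1/6) = 815/864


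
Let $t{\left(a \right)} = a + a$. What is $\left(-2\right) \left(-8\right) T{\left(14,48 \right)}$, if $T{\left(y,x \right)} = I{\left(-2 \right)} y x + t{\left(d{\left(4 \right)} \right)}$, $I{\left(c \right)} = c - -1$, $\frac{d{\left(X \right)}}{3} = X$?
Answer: $-10368$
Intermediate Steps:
$d{\left(X \right)} = 3 X$
$t{\left(a \right)} = 2 a$
$I{\left(c \right)} = 1 + c$ ($I{\left(c \right)} = c + 1 = 1 + c$)
$T{\left(y,x \right)} = 24 - x y$ ($T{\left(y,x \right)} = \left(1 - 2\right) y x + 2 \cdot 3 \cdot 4 = - y x + 2 \cdot 12 = - x y + 24 = 24 - x y$)
$\left(-2\right) \left(-8\right) T{\left(14,48 \right)} = \left(-2\right) \left(-8\right) \left(24 - 48 \cdot 14\right) = 16 \left(24 - 672\right) = 16 \left(-648\right) = -10368$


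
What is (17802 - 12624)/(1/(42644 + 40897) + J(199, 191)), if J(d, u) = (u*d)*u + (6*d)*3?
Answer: 216287649/303391714421 ≈ 0.00071290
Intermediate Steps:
J(d, u) = 18*d + d*u² (J(d, u) = (d*u)*u + 18*d = d*u² + 18*d = 18*d + d*u²)
(17802 - 12624)/(1/(42644 + 40897) + J(199, 191)) = (17802 - 12624)/(1/(42644 + 40897) + 199*(18 + 191²)) = 5178/(1/83541 + 199*(18 + 36481)) = 5178/(1/83541 + 199*36499) = 5178/(1/83541 + 7263301) = 5178/(606783428842/83541) = 5178*(83541/606783428842) = 216287649/303391714421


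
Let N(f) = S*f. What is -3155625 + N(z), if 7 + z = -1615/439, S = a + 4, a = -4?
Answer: -3155625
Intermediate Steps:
S = 0 (S = -4 + 4 = 0)
z = -4688/439 (z = -7 - 1615/439 = -4688/439 ≈ -10.679)
N(f) = 0 (N(f) = 0*f = 0)
-3155625 + N(z) = -3155625 + 0 = -3155625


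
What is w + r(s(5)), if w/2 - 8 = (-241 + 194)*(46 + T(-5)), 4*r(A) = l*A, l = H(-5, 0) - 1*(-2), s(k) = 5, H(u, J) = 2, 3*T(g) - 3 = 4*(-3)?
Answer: -4021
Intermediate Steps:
T(g) = -3 (T(g) = 1 + (4*(-3))/3 = 1 + (⅓)*(-12) = 1 - 4 = -3)
l = 4 (l = 2 - 1*(-2) = 2 + 2 = 4)
r(A) = A (r(A) = (4*A)/4 = A)
w = -4026 (w = 16 + 2*((-241 + 194)*(46 - 3)) = 16 + 2*(-47*43) = 16 + 2*(-2021) = 16 - 4042 = -4026)
w + r(s(5)) = -4026 + 5 = -4021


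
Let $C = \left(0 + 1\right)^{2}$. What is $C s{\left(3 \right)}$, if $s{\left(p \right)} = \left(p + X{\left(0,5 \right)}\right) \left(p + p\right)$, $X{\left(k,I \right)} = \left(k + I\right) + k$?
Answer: $48$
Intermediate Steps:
$X{\left(k,I \right)} = I + 2 k$ ($X{\left(k,I \right)} = \left(I + k\right) + k = I + 2 k$)
$s{\left(p \right)} = 2 p \left(5 + p\right)$ ($s{\left(p \right)} = \left(p + \left(5 + 2 \cdot 0\right)\right) \left(p + p\right) = \left(p + \left(5 + 0\right)\right) 2 p = \left(p + 5\right) 2 p = \left(5 + p\right) 2 p = 2 p \left(5 + p\right)$)
$C = 1$ ($C = 1^{2} = 1$)
$C s{\left(3 \right)} = 1 \cdot 2 \cdot 3 \left(5 + 3\right) = 1 \cdot 2 \cdot 3 \cdot 8 = 1 \cdot 48 = 48$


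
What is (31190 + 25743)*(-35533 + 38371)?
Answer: 161575854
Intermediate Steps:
(31190 + 25743)*(-35533 + 38371) = 56933*2838 = 161575854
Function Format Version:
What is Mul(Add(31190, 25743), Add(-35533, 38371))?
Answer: 161575854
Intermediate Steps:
Mul(Add(31190, 25743), Add(-35533, 38371)) = Mul(56933, 2838) = 161575854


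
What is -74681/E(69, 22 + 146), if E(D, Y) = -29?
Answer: 74681/29 ≈ 2575.2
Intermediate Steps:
-74681/E(69, 22 + 146) = -74681/(-29) = -74681*(-1/29) = 74681/29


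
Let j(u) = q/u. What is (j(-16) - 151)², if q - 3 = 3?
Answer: 1466521/64 ≈ 22914.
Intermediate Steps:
q = 6 (q = 3 + 3 = 6)
j(u) = 6/u
(j(-16) - 151)² = (6/(-16) - 151)² = (6*(-1/16) - 151)² = (-3/8 - 151)² = (-1211/8)² = 1466521/64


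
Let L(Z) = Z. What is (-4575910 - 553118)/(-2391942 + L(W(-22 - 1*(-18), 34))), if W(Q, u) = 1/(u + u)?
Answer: 348773904/162652055 ≈ 2.1443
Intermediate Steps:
W(Q, u) = 1/(2*u)
(-4575910 - 553118)/(-2391942 + L(W(-22 - 1*(-18), 34))) = (-4575910 - 553118)/(-2391942 + (½)/34) = -5129028/(-2391942 + (½)*(1/34)) = -5129028/(-2391942 + 1/68) = -5129028/(-162652055/68) = -5129028*(-68/162652055) = 348773904/162652055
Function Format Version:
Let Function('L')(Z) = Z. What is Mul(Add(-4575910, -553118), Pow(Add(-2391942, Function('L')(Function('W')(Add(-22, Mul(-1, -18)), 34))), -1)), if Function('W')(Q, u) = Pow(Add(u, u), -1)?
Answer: Rational(348773904, 162652055) ≈ 2.1443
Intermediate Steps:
Function('W')(Q, u) = Mul(Rational(1, 2), Pow(u, -1)) (Function('W')(Q, u) = Pow(Mul(2, u), -1) = Mul(Rational(1, 2), Pow(u, -1)))
Mul(Add(-4575910, -553118), Pow(Add(-2391942, Function('L')(Function('W')(Add(-22, Mul(-1, -18)), 34))), -1)) = Mul(Add(-4575910, -553118), Pow(Add(-2391942, Mul(Rational(1, 2), Pow(34, -1))), -1)) = Mul(-5129028, Pow(Add(-2391942, Mul(Rational(1, 2), Rational(1, 34))), -1)) = Mul(-5129028, Pow(Add(-2391942, Rational(1, 68)), -1)) = Mul(-5129028, Pow(Rational(-162652055, 68), -1)) = Mul(-5129028, Rational(-68, 162652055)) = Rational(348773904, 162652055)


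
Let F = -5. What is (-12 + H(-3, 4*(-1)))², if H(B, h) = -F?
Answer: 49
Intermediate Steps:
H(B, h) = 5 (H(B, h) = -1*(-5) = 5)
(-12 + H(-3, 4*(-1)))² = (-12 + 5)² = (-7)² = 49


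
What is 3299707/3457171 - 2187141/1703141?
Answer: -176495832584/535277243101 ≈ -0.32973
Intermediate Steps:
3299707/3457171 - 2187141/1703141 = 3299707*(1/3457171) - 2187141*1/1703141 = 3299707/3457171 - 198831/154831 = -176495832584/535277243101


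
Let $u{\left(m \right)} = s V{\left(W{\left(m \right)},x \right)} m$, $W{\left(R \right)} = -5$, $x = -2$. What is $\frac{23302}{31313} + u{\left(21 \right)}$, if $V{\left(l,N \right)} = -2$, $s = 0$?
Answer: $\frac{23302}{31313} \approx 0.74416$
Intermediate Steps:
$u{\left(m \right)} = 0$ ($u{\left(m \right)} = 0 \left(-2\right) m = 0 m = 0$)
$\frac{23302}{31313} + u{\left(21 \right)} = \frac{23302}{31313} + 0 = \frac{23302}{31313}$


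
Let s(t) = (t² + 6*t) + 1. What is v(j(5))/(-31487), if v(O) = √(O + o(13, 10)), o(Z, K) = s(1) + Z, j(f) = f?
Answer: -√26/31487 ≈ -0.00016194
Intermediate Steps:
s(t) = 1 + t² + 6*t
o(Z, K) = 8 + Z (o(Z, K) = (1 + 1² + 6*1) + Z = (1 + 1 + 6) + Z = 8 + Z)
v(O) = √(21 + O) (v(O) = √(O + (8 + 13)) = √(O + 21) = √(21 + O))
v(j(5))/(-31487) = √(21 + 5)/(-31487) = √26*(-1/31487) = -√26/31487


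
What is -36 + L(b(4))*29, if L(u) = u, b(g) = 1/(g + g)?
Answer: -259/8 ≈ -32.375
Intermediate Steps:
b(g) = 1/(2*g)
-36 + L(b(4))*29 = -36 + ((½)/4)*29 = -36 + ((½)*(¼))*29 = -36 + (⅛)*29 = -36 + 29/8 = -259/8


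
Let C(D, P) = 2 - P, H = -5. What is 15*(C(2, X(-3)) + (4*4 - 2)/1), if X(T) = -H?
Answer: 165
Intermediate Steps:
X(T) = 5 (X(T) = -1*(-5) = 5)
15*(C(2, X(-3)) + (4*4 - 2)/1) = 15*((2 - 1*5) + (4*4 - 2)/1) = 15*((2 - 5) + (16 - 2)*1) = 15*(-3 + 14*1) = 15*(-3 + 14) = 15*11 = 165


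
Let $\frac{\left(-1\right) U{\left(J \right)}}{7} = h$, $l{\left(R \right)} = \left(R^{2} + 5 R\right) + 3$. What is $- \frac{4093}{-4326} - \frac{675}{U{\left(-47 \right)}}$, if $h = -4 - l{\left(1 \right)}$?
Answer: $- \frac{363941}{56238} \approx -6.4714$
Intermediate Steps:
$l{\left(R \right)} = 3 + R^{2} + 5 R$
$h = -13$ ($h = -4 - \left(3 + 1^{2} + 5 \cdot 1\right) = -4 - \left(3 + 1 + 5\right) = -4 - 9 = -13$)
$U{\left(J \right)} = 91$ ($U{\left(J \right)} = \left(-7\right) \left(-13\right) = 91$)
$- \frac{4093}{-4326} - \frac{675}{U{\left(-47 \right)}} = - \frac{4093}{-4326} - \frac{675}{91} = \left(-4093\right) \left(- \frac{1}{4326}\right) - \frac{675}{91} = \frac{4093}{4326} - \frac{675}{91} = - \frac{363941}{56238}$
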